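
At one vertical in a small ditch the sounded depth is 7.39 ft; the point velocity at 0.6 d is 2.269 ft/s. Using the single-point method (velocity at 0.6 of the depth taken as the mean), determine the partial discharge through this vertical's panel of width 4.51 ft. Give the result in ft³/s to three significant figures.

75.6 ft³/s

v̄ = v₀.₆ = 2.269 ft/s
q = v̄ × d × w = 2.269 × 7.39 × 4.51 = 75.62 ft³/s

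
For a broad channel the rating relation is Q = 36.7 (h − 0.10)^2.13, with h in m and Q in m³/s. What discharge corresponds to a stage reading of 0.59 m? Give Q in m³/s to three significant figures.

Q = 36.7 × (0.59 − 0.10)^2.13 = 36.7 × 0.49^2.13 = 8.031 m³/s

8.03 m³/s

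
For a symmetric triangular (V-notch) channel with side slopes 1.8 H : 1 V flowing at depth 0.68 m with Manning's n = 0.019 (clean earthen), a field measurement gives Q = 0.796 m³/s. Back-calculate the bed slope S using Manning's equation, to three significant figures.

A = z·y² = 1.8×0.68² = 0.8323 m²
P = 2y√(1+z²) = 2×0.68×√(1+1.8²) = 2.800 m
R = A/P = 0.8323/2.800 = 0.2972 m
S = (Q·n / (1·A·R^(2/3)))² = (0.796×0.019 / (1×0.8323×0.4454))² = 0.001665

0.00166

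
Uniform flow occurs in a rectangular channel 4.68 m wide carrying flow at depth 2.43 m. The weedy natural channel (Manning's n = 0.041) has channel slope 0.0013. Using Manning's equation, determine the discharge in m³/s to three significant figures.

11.2 m³/s

A = b·y = 4.68 × 2.43 = 11.37 m²
P = b + 2y = 4.68 + 2×2.43 = 9.540 m
R = A/P = 11.37/9.540 = 1.192 m
Q = (1/n)·A·R^(2/3)·S^(1/2) = (1/0.041) × 11.37 × 1.192^(2/3) × 0.0013^(1/2) = 11.24 m³/s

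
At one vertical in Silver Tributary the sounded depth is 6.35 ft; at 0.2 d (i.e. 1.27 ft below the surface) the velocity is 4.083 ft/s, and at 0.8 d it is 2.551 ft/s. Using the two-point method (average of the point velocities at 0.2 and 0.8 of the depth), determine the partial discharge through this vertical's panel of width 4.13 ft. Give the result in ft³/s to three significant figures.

v̄ = (4.083 + 2.551) / 2 = 3.317 ft/s
q = v̄ × d × w = 3.317 × 6.35 × 4.13 = 86.99 ft³/s

87.0 ft³/s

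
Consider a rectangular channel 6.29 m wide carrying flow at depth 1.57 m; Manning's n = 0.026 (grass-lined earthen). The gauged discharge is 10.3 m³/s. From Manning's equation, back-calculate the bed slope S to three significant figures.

A = b·y = 6.29 × 1.57 = 9.875 m²
P = b + 2y = 6.29 + 2×1.57 = 9.430 m
R = A/P = 9.875/9.430 = 1.047 m
S = (Q·n / (1·A·R^(2/3)))² = (10.3×0.026 / (1×9.875×1.031))² = 0.0006915

0.000692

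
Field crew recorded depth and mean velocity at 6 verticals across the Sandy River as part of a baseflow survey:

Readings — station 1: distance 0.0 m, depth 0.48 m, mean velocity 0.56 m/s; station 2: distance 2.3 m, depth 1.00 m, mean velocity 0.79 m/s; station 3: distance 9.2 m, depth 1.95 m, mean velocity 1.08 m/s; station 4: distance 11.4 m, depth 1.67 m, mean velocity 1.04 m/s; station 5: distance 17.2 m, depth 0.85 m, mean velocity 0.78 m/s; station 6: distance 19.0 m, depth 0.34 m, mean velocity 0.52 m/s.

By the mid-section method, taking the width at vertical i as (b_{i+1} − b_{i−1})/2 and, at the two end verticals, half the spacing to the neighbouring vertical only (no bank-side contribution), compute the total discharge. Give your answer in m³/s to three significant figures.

w_1 = (2.3 − 0.0)/2 = 1.15 m; q_1 = 0.56 × 0.48 × 1.15 = 0.3091 m³/s
w_2 = (9.2 − 0.0)/2 = 4.6 m; q_2 = 0.79 × 1.00 × 4.6 = 3.634 m³/s
w_3 = (11.4 − 2.3)/2 = 4.55 m; q_3 = 1.08 × 1.95 × 4.55 = 9.582 m³/s
w_4 = (17.2 − 9.2)/2 = 4 m; q_4 = 1.04 × 1.67 × 4 = 6.947 m³/s
w_5 = (19.0 − 11.4)/2 = 3.8 m; q_5 = 0.78 × 0.85 × 3.8 = 2.519 m³/s
w_6 = (19.0 − 17.2)/2 = 0.9 m; q_6 = 0.52 × 0.34 × 0.9 = 0.1591 m³/s
Q = Σ qᵢ = 23.15 m³/s

23.2 m³/s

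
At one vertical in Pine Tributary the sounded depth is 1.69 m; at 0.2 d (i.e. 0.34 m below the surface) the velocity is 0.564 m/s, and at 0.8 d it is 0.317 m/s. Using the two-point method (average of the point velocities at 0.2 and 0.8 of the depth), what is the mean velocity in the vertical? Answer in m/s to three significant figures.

v̄ = (0.564 + 0.317) / 2 = 0.4405 m/s

0.441 m/s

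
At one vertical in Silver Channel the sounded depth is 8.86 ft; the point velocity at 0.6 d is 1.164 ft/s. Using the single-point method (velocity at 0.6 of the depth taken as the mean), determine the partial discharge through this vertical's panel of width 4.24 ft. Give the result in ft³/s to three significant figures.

43.7 ft³/s

v̄ = v₀.₆ = 1.164 ft/s
q = v̄ × d × w = 1.164 × 8.86 × 4.24 = 43.73 ft³/s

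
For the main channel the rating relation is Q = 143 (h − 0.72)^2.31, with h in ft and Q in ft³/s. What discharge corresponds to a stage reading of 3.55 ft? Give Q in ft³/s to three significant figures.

Q = 143 × (3.55 − 0.72)^2.31 = 143 × 2.83^2.31 = 1581 ft³/s

1580 ft³/s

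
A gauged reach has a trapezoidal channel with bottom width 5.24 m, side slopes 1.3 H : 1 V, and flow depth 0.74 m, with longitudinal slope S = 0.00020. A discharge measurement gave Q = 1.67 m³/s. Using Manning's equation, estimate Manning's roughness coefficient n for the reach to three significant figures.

A = (b + z·y)·y = (5.24 + 1.3×0.74)×0.74 = 4.589 m²
P = b + 2y√(1+z²) = 5.24 + 2×0.74×√(1+1.3²) = 7.667 m
R = A/P = 4.589/7.667 = 0.5986 m
n = (1/Q)·A·R^(2/3)·S^(1/2) = (1/1.67) × 4.589 × 0.7102 × 0.01414 = 0.02760

0.0276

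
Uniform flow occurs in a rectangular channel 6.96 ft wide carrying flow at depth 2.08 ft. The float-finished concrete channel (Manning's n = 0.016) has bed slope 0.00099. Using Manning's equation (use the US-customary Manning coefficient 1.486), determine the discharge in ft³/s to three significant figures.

50.4 ft³/s

A = b·y = 6.96 × 2.08 = 14.48 ft²
P = b + 2y = 6.96 + 2×2.08 = 11.12 ft
R = A/P = 14.48/11.12 = 1.302 ft
Q = (1.486/n)·A·R^(2/3)·S^(1/2) = (1.486/0.016) × 14.48 × 1.302^(2/3) × 0.00099^(1/2) = 50.44 ft³/s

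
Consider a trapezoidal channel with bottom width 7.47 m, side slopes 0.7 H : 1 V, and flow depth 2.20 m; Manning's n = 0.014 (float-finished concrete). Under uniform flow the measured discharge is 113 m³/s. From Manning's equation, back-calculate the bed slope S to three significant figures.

A = (b + z·y)·y = (7.47 + 0.7×2.20)×2.20 = 19.82 m²
P = b + 2y√(1+z²) = 7.47 + 2×2.20×√(1+0.7²) = 12.84 m
R = A/P = 19.82/12.84 = 1.544 m
S = (Q·n / (1·A·R^(2/3)))² = (113×0.014 / (1×19.82×1.336))² = 0.003570

0.00357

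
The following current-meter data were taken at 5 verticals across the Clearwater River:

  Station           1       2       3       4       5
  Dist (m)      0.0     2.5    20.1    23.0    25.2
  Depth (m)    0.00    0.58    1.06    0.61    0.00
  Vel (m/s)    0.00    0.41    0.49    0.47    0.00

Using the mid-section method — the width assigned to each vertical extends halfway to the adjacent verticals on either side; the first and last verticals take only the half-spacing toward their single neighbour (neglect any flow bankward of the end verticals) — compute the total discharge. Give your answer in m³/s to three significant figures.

8.44 m³/s

w_2 = (20.1 − 0.0)/2 = 10.05 m; q_2 = 0.41 × 0.58 × 10.05 = 2.390 m³/s
w_3 = (23.0 − 2.5)/2 = 10.25 m; q_3 = 0.49 × 1.06 × 10.25 = 5.324 m³/s
w_4 = (25.2 − 20.1)/2 = 2.55 m; q_4 = 0.47 × 0.61 × 2.55 = 0.7311 m³/s
Stations 1, 5 contribute zero (depth or velocity is 0).
Q = Σ qᵢ = 8.445 m³/s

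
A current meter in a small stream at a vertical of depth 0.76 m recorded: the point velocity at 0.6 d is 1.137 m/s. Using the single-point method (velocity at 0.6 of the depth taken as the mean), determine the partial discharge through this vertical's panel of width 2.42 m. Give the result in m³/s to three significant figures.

v̄ = v₀.₆ = 1.137 m/s
q = v̄ × d × w = 1.137 × 0.76 × 2.42 = 2.091 m³/s

2.09 m³/s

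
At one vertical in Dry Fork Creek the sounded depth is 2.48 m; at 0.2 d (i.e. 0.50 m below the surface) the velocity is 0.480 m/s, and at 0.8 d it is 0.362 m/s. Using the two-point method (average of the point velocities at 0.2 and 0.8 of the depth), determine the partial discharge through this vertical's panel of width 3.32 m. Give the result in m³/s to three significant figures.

v̄ = (0.480 + 0.362) / 2 = 0.4210 m/s
q = v̄ × d × w = 0.4210 × 2.48 × 3.32 = 3.466 m³/s

3.47 m³/s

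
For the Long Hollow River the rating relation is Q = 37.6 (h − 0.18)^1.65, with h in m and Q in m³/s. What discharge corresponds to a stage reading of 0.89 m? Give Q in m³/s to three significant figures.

21.4 m³/s

Q = 37.6 × (0.89 − 0.18)^1.65 = 37.6 × 0.71^1.65 = 21.37 m³/s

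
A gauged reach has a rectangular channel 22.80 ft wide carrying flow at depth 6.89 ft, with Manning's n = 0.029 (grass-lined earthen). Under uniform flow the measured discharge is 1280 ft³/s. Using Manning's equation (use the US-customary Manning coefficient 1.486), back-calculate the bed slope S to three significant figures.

0.00362

A = b·y = 22.80 × 6.89 = 157.1 ft²
P = b + 2y = 22.80 + 2×6.89 = 36.58 ft
R = A/P = 157.1/36.58 = 4.294 ft
S = (Q·n / (1.486·A·R^(2/3)))² = (1280×0.029 / (1.486×157.1×2.642))² = 0.003622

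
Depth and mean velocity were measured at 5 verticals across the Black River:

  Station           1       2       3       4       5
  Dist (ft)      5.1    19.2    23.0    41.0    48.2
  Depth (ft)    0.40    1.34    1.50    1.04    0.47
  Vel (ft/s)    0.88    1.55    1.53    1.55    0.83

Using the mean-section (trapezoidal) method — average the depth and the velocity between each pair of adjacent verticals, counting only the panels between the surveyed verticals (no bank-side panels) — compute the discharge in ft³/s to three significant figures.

Panel 1-2: Δb = 14.1 ft, d̄ = (0.40+1.34)/2 = 0.87, v̄ = (0.88+1.55)/2 = 1.215 → q = 14.1×0.87×1.215 = 14.90 ft³/s
Panel 2-3: Δb = 3.8 ft, d̄ = (1.34+1.50)/2 = 1.42, v̄ = (1.55+1.53)/2 = 1.54 → q = 3.8×1.42×1.54 = 8.310 ft³/s
Panel 3-4: Δb = 18 ft, d̄ = (1.50+1.04)/2 = 1.27, v̄ = (1.53+1.55)/2 = 1.54 → q = 18×1.27×1.54 = 35.20 ft³/s
Panel 4-5: Δb = 7.2 ft, d̄ = (1.04+0.47)/2 = 0.755, v̄ = (1.55+0.83)/2 = 1.19 → q = 7.2×0.755×1.19 = 6.469 ft³/s
Q = Σ q = 64.89 ft³/s

64.9 ft³/s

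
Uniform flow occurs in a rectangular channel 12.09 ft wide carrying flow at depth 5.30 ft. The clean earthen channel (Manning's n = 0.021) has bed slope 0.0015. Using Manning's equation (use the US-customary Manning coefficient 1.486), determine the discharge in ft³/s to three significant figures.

351 ft³/s

A = b·y = 12.09 × 5.30 = 64.08 ft²
P = b + 2y = 12.09 + 2×5.30 = 22.69 ft
R = A/P = 64.08/22.69 = 2.824 ft
Q = (1.486/n)·A·R^(2/3)·S^(1/2) = (1.486/0.021) × 64.08 × 2.824^(2/3) × 0.0015^(1/2) = 350.9 ft³/s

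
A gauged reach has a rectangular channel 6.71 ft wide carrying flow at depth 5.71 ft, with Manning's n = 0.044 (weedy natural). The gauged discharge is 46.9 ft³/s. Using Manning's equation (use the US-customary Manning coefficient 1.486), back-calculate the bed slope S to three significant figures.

0.000484

A = b·y = 6.71 × 5.71 = 38.31 ft²
P = b + 2y = 6.71 + 2×5.71 = 18.13 ft
R = A/P = 38.31/18.13 = 2.113 ft
S = (Q·n / (1.486·A·R^(2/3)))² = (46.9×0.044 / (1.486×38.31×1.647))² = 0.0004844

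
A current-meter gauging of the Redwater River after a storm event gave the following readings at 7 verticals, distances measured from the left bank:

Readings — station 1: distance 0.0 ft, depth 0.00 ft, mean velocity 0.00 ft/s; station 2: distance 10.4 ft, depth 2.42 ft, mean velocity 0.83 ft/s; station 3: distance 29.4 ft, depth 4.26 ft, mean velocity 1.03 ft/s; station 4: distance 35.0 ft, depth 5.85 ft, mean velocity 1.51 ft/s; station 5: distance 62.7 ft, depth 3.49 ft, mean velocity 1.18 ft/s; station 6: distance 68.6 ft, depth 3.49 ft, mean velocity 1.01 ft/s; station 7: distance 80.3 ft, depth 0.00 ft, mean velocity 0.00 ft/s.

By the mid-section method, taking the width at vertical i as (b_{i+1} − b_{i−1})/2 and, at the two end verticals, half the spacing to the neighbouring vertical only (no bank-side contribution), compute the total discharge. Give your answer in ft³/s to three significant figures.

331 ft³/s

w_2 = (29.4 − 0.0)/2 = 14.7 ft; q_2 = 0.83 × 2.42 × 14.7 = 29.53 ft³/s
w_3 = (35.0 − 10.4)/2 = 12.3 ft; q_3 = 1.03 × 4.26 × 12.3 = 53.97 ft³/s
w_4 = (62.7 − 29.4)/2 = 16.65 ft; q_4 = 1.51 × 5.85 × 16.65 = 147.1 ft³/s
w_5 = (68.6 − 35.0)/2 = 16.8 ft; q_5 = 1.18 × 3.49 × 16.8 = 69.19 ft³/s
w_6 = (80.3 − 62.7)/2 = 8.8 ft; q_6 = 1.01 × 3.49 × 8.8 = 31.02 ft³/s
Stations 1, 7 contribute zero (depth or velocity is 0).
Q = Σ qᵢ = 330.8 ft³/s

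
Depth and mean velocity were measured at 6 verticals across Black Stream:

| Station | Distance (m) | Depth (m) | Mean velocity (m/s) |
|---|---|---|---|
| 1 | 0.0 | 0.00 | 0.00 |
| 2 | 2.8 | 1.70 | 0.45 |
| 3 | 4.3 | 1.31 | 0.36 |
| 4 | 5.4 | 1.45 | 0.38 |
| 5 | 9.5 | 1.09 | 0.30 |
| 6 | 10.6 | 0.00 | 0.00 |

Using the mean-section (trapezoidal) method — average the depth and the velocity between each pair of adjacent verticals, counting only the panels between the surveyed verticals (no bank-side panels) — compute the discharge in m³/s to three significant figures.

Panel 1-2: Δb = 2.8 m, d̄ = (0.00+1.70)/2 = 0.85, v̄ = (0.00+0.45)/2 = 0.225 → q = 2.8×0.85×0.225 = 0.5355 m³/s
Panel 2-3: Δb = 1.5 m, d̄ = (1.70+1.31)/2 = 1.505, v̄ = (0.45+0.36)/2 = 0.405 → q = 1.5×1.505×0.405 = 0.9143 m³/s
Panel 3-4: Δb = 1.1 m, d̄ = (1.31+1.45)/2 = 1.38, v̄ = (0.36+0.38)/2 = 0.37 → q = 1.1×1.38×0.37 = 0.5617 m³/s
Panel 4-5: Δb = 4.1 m, d̄ = (1.45+1.09)/2 = 1.27, v̄ = (0.38+0.30)/2 = 0.34 → q = 4.1×1.27×0.34 = 1.770 m³/s
Panel 5-6: Δb = 1.1 m, d̄ = (1.09+0.00)/2 = 0.545, v̄ = (0.30+0.00)/2 = 0.15 → q = 1.1×0.545×0.15 = 0.08993 m³/s
Q = Σ q = 3.872 m³/s

3.87 m³/s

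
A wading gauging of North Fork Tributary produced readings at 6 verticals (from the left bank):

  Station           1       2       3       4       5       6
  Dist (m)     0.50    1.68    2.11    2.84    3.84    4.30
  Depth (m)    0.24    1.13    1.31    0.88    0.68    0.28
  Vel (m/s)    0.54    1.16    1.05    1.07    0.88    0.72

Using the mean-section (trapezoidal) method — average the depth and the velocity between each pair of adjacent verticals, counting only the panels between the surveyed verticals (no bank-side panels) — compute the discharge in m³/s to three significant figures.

Panel 1-2: Δb = 1.18 m, d̄ = (0.24+1.13)/2 = 0.685, v̄ = (0.54+1.16)/2 = 0.85 → q = 1.18×0.685×0.85 = 0.6871 m³/s
Panel 2-3: Δb = 0.43 m, d̄ = (1.13+1.31)/2 = 1.22, v̄ = (1.16+1.05)/2 = 1.105 → q = 0.43×1.22×1.105 = 0.5797 m³/s
Panel 3-4: Δb = 0.73 m, d̄ = (1.31+0.88)/2 = 1.095, v̄ = (1.05+1.07)/2 = 1.06 → q = 0.73×1.095×1.06 = 0.8473 m³/s
Panel 4-5: Δb = 1 m, d̄ = (0.88+0.68)/2 = 0.78, v̄ = (1.07+0.88)/2 = 0.975 → q = 1×0.78×0.975 = 0.7605 m³/s
Panel 5-6: Δb = 0.46 m, d̄ = (0.68+0.28)/2 = 0.48, v̄ = (0.88+0.72)/2 = 0.8 → q = 0.46×0.48×0.8 = 0.1766 m³/s
Q = Σ q = 3.051 m³/s

3.05 m³/s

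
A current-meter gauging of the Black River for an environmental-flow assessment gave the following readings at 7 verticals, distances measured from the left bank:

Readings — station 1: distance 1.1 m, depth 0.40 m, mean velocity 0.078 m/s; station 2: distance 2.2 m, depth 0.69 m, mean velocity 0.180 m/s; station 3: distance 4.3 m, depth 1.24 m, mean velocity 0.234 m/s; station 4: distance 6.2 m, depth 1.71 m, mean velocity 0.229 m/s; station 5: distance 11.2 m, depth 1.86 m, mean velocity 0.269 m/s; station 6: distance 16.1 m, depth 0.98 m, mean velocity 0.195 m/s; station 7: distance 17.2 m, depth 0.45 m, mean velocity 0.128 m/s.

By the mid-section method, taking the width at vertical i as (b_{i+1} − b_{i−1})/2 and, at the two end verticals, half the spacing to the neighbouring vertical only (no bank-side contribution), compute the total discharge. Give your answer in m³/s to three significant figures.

w_1 = (2.2 − 1.1)/2 = 0.55 m; q_1 = 0.078 × 0.40 × 0.55 = 0.01716 m³/s
w_2 = (4.3 − 1.1)/2 = 1.6 m; q_2 = 0.180 × 0.69 × 1.6 = 0.1987 m³/s
w_3 = (6.2 − 2.2)/2 = 2 m; q_3 = 0.234 × 1.24 × 2 = 0.5803 m³/s
w_4 = (11.2 − 4.3)/2 = 3.45 m; q_4 = 0.229 × 1.71 × 3.45 = 1.351 m³/s
w_5 = (16.1 − 6.2)/2 = 4.95 m; q_5 = 0.269 × 1.86 × 4.95 = 2.477 m³/s
w_6 = (17.2 − 11.2)/2 = 3 m; q_6 = 0.195 × 0.98 × 3 = 0.5733 m³/s
w_7 = (17.2 − 16.1)/2 = 0.55 m; q_7 = 0.128 × 0.45 × 0.55 = 0.03168 m³/s
Q = Σ qᵢ = 5.229 m³/s

5.23 m³/s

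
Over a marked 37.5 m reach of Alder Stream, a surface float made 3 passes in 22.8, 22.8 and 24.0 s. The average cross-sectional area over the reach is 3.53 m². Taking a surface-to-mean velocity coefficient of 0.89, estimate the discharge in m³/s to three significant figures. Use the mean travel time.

5.08 m³/s

t̄ = (22.8 + 22.8 + 24.0) / 3 = 23.2 s
v_surface = L / t̄ = 37.5 / 23.2 = 1.616 m/s
v_mean = 0.89 × 1.616 = 1.439 m/s
Q = A × v_mean = 3.53 × 1.439 = 5.078 m³/s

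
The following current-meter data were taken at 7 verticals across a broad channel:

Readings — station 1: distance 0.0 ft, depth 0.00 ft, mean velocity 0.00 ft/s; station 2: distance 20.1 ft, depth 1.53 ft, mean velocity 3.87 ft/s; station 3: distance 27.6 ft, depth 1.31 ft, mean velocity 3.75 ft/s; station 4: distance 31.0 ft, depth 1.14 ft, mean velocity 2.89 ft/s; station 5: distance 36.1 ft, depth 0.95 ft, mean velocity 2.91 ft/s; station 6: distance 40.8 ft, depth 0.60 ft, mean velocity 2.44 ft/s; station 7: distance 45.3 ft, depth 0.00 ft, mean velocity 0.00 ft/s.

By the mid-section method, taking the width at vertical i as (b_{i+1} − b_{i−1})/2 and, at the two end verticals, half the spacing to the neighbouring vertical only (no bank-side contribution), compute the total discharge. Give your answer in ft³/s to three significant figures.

w_2 = (27.6 − 0.0)/2 = 13.8 ft; q_2 = 3.87 × 1.53 × 13.8 = 81.71 ft³/s
w_3 = (31.0 − 20.1)/2 = 5.45 ft; q_3 = 3.75 × 1.31 × 5.45 = 26.77 ft³/s
w_4 = (36.1 − 27.6)/2 = 4.25 ft; q_4 = 2.89 × 1.14 × 4.25 = 14.00 ft³/s
w_5 = (40.8 − 31.0)/2 = 4.9 ft; q_5 = 2.91 × 0.95 × 4.9 = 13.55 ft³/s
w_6 = (45.3 − 36.1)/2 = 4.6 ft; q_6 = 2.44 × 0.60 × 4.6 = 6.734 ft³/s
Stations 1, 7 contribute zero (depth or velocity is 0).
Q = Σ qᵢ = 142.8 ft³/s

143 ft³/s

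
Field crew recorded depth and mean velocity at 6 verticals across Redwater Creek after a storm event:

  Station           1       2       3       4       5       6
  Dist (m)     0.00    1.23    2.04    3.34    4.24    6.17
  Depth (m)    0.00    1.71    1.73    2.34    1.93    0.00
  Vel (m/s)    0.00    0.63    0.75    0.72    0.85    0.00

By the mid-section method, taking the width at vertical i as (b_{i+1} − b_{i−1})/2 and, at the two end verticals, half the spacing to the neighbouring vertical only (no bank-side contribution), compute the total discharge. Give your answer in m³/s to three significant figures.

6.64 m³/s

w_2 = (2.04 − 0.00)/2 = 1.02 m; q_2 = 0.63 × 1.71 × 1.02 = 1.099 m³/s
w_3 = (3.34 − 1.23)/2 = 1.055 m; q_3 = 0.75 × 1.73 × 1.055 = 1.369 m³/s
w_4 = (4.24 − 2.04)/2 = 1.1 m; q_4 = 0.72 × 2.34 × 1.1 = 1.853 m³/s
w_5 = (6.17 − 3.34)/2 = 1.415 m; q_5 = 0.85 × 1.93 × 1.415 = 2.321 m³/s
Stations 1, 6 contribute zero (depth or velocity is 0).
Q = Σ qᵢ = 6.642 m³/s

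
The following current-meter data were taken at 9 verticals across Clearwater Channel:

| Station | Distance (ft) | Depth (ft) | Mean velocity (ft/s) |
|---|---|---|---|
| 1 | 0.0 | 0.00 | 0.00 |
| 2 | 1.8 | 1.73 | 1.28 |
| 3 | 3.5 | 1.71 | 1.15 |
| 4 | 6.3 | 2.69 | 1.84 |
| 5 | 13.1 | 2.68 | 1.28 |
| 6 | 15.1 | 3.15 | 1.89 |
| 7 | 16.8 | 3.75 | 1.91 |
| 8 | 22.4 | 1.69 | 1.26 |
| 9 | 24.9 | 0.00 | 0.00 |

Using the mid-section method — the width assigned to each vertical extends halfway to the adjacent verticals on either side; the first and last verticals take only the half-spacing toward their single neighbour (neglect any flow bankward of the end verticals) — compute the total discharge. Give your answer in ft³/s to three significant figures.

92.9 ft³/s

w_2 = (3.5 − 0.0)/2 = 1.75 ft; q_2 = 1.28 × 1.73 × 1.75 = 3.875 ft³/s
w_3 = (6.3 − 1.8)/2 = 2.25 ft; q_3 = 1.15 × 1.71 × 2.25 = 4.425 ft³/s
w_4 = (13.1 − 3.5)/2 = 4.8 ft; q_4 = 1.84 × 2.69 × 4.8 = 23.76 ft³/s
w_5 = (15.1 − 6.3)/2 = 4.4 ft; q_5 = 1.28 × 2.68 × 4.4 = 15.09 ft³/s
w_6 = (16.8 − 13.1)/2 = 1.85 ft; q_6 = 1.89 × 3.15 × 1.85 = 11.01 ft³/s
w_7 = (22.4 − 15.1)/2 = 3.65 ft; q_7 = 1.91 × 3.75 × 3.65 = 26.14 ft³/s
w_8 = (24.9 − 16.8)/2 = 4.05 ft; q_8 = 1.26 × 1.69 × 4.05 = 8.624 ft³/s
Stations 1, 9 contribute zero (depth or velocity is 0).
Q = Σ qᵢ = 92.93 ft³/s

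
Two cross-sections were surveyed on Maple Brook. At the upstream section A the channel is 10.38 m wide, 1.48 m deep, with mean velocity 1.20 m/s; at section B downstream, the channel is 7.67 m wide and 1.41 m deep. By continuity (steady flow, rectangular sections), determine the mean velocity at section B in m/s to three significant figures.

1.70 m/s

Q = A₁V₁ = (10.38×1.48) × 1.20 = 18.43 m³/s
A₂ = 7.67 × 1.41 = 10.81 m²
V₂ = Q/A₂ = 18.43/10.81 = 1.705 m/s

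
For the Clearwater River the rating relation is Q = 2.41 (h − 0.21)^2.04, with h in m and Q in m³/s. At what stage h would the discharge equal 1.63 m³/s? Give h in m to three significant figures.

h − h₀ = (Q/C)^(1/b) = (1.63/2.41)^(1/2.04) = 0.8256 m
h = 0.21 + 0.8256 = 1.036 m

1.04 m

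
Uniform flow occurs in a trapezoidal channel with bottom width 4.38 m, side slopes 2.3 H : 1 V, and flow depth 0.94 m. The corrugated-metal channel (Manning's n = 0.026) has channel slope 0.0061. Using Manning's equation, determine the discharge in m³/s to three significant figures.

A = (b + z·y)·y = (4.38 + 2.3×0.94)×0.94 = 6.149 m²
P = b + 2y√(1+z²) = 4.38 + 2×0.94×√(1+2.3²) = 9.095 m
R = A/P = 6.149/9.095 = 0.6761 m
Q = (1/n)·A·R^(2/3)·S^(1/2) = (1/0.026) × 6.149 × 0.6761^(2/3) × 0.0061^(1/2) = 14.23 m³/s

14.2 m³/s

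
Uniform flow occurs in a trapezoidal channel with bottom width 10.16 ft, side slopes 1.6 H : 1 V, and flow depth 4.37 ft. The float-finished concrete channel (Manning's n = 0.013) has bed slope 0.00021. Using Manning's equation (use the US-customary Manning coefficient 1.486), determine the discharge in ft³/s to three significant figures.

247 ft³/s

A = (b + z·y)·y = (10.16 + 1.6×4.37)×4.37 = 74.95 ft²
P = b + 2y√(1+z²) = 10.16 + 2×4.37×√(1+1.6²) = 26.65 ft
R = A/P = 74.95/26.65 = 2.812 ft
Q = (1.486/n)·A·R^(2/3)·S^(1/2) = (1.486/0.013) × 74.95 × 2.812^(2/3) × 0.00021^(1/2) = 247.4 ft³/s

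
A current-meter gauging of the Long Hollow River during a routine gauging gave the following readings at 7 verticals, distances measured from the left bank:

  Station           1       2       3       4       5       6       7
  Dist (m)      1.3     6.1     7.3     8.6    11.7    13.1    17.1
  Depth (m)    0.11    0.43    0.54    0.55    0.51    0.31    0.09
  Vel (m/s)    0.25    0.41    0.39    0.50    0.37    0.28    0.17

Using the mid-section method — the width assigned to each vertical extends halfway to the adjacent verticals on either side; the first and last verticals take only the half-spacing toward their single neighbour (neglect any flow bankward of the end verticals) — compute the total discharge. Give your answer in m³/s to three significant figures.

w_1 = (6.1 − 1.3)/2 = 2.4 m; q_1 = 0.25 × 0.11 × 2.4 = 0.06600 m³/s
w_2 = (7.3 − 1.3)/2 = 3 m; q_2 = 0.41 × 0.43 × 3 = 0.5289 m³/s
w_3 = (8.6 − 6.1)/2 = 1.25 m; q_3 = 0.39 × 0.54 × 1.25 = 0.2633 m³/s
w_4 = (11.7 − 7.3)/2 = 2.2 m; q_4 = 0.50 × 0.55 × 2.2 = 0.6050 m³/s
w_5 = (13.1 − 8.6)/2 = 2.25 m; q_5 = 0.37 × 0.51 × 2.25 = 0.4246 m³/s
w_6 = (17.1 − 11.7)/2 = 2.7 m; q_6 = 0.28 × 0.31 × 2.7 = 0.2344 m³/s
w_7 = (17.1 − 13.1)/2 = 2 m; q_7 = 0.17 × 0.09 × 2 = 0.03060 m³/s
Q = Σ qᵢ = 2.153 m³/s

2.15 m³/s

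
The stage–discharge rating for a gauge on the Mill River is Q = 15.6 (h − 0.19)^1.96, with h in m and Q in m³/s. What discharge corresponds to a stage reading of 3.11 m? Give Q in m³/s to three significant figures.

Q = 15.6 × (3.11 − 0.19)^1.96 = 15.6 × 2.92^1.96 = 127.4 m³/s

127 m³/s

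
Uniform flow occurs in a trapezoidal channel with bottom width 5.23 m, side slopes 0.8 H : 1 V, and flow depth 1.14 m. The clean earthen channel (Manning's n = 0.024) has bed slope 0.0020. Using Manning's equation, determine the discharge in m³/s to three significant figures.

A = (b + z·y)·y = (5.23 + 0.8×1.14)×1.14 = 7.002 m²
P = b + 2y√(1+z²) = 5.23 + 2×1.14×√(1+0.8²) = 8.150 m
R = A/P = 7.002/8.150 = 0.8591 m
Q = (1/n)·A·R^(2/3)·S^(1/2) = (1/0.024) × 7.002 × 0.8591^(2/3) × 0.0020^(1/2) = 11.79 m³/s

11.8 m³/s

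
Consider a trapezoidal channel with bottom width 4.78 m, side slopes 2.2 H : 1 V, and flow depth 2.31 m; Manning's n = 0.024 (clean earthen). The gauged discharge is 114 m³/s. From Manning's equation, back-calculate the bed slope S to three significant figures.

0.00896

A = (b + z·y)·y = (4.78 + 2.2×2.31)×2.31 = 22.78 m²
P = b + 2y√(1+z²) = 4.78 + 2×2.31×√(1+2.2²) = 15.94 m
R = A/P = 22.78/15.94 = 1.429 m
S = (Q·n / (1·A·R^(2/3)))² = (114×0.024 / (1×22.78×1.269))² = 0.008963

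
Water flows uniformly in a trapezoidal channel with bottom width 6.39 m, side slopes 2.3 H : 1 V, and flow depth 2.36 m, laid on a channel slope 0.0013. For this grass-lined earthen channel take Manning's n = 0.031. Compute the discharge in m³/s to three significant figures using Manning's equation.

A = (b + z·y)·y = (6.39 + 2.3×2.36)×2.36 = 27.89 m²
P = b + 2y√(1+z²) = 6.39 + 2×2.36×√(1+2.3²) = 18.23 m
R = A/P = 27.89/18.23 = 1.530 m
Q = (1/n)·A·R^(2/3)·S^(1/2) = (1/0.031) × 27.89 × 1.530^(2/3) × 0.0013^(1/2) = 43.07 m³/s

43.1 m³/s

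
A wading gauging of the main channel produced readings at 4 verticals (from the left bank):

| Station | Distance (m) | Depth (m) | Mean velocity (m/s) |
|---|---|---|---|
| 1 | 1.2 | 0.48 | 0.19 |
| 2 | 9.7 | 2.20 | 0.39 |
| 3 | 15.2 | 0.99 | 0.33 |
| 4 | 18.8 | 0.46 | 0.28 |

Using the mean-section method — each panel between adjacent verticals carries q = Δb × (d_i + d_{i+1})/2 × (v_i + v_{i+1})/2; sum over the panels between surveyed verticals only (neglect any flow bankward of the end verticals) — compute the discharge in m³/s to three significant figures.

Panel 1-2: Δb = 8.5 m, d̄ = (0.48+2.20)/2 = 1.34, v̄ = (0.19+0.39)/2 = 0.29 → q = 8.5×1.34×0.29 = 3.303 m³/s
Panel 2-3: Δb = 5.5 m, d̄ = (2.20+0.99)/2 = 1.595, v̄ = (0.39+0.33)/2 = 0.36 → q = 5.5×1.595×0.36 = 3.158 m³/s
Panel 3-4: Δb = 3.6 m, d̄ = (0.99+0.46)/2 = 0.725, v̄ = (0.33+0.28)/2 = 0.305 → q = 3.6×0.725×0.305 = 0.7961 m³/s
Q = Σ q = 7.257 m³/s

7.26 m³/s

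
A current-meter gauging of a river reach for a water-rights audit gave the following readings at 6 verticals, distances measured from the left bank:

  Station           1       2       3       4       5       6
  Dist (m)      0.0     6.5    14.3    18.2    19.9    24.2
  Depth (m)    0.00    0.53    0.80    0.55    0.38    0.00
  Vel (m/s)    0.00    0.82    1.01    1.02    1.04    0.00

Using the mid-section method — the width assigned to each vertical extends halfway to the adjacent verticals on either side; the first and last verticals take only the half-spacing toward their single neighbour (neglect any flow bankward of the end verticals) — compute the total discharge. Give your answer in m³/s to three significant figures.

w_2 = (14.3 − 0.0)/2 = 7.15 m; q_2 = 0.82 × 0.53 × 7.15 = 3.107 m³/s
w_3 = (18.2 − 6.5)/2 = 5.85 m; q_3 = 1.01 × 0.80 × 5.85 = 4.727 m³/s
w_4 = (19.9 − 14.3)/2 = 2.8 m; q_4 = 1.02 × 0.55 × 2.8 = 1.571 m³/s
w_5 = (24.2 − 18.2)/2 = 3 m; q_5 = 1.04 × 0.38 × 3 = 1.186 m³/s
Stations 1, 6 contribute zero (depth or velocity is 0).
Q = Σ qᵢ = 10.59 m³/s

10.6 m³/s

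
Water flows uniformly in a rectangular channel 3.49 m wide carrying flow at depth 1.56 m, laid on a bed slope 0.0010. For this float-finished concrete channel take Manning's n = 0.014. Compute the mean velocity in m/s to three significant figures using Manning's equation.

A = b·y = 3.49 × 1.56 = 5.444 m²
P = b + 2y = 3.49 + 2×1.56 = 6.610 m
R = A/P = 5.444/6.610 = 0.8237 m
Q = (1/n)·A·R^(2/3)·S^(1/2) = (1/0.014) × 5.444 × 0.8237^(2/3) × 0.0010^(1/2) = 10.81 m³/s
V = Q/A = 10.81/5.444 = 1.985 m/s

1.98 m/s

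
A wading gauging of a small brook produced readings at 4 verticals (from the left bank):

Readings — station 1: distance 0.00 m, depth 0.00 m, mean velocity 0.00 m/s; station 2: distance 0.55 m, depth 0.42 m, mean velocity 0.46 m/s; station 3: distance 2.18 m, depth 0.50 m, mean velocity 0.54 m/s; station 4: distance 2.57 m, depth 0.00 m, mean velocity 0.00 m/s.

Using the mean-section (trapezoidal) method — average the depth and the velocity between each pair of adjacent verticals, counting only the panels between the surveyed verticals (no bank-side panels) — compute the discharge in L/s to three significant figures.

428 L/s

Panel 1-2: Δb = 0.55 m, d̄ = (0.00+0.42)/2 = 0.21, v̄ = (0.00+0.46)/2 = 0.23 → q = 0.55×0.21×0.23 = 0.02657 m³/s
Panel 2-3: Δb = 1.63 m, d̄ = (0.42+0.50)/2 = 0.46, v̄ = (0.46+0.54)/2 = 0.5 → q = 1.63×0.46×0.5 = 0.3749 m³/s
Panel 3-4: Δb = 0.39 m, d̄ = (0.50+0.00)/2 = 0.25, v̄ = (0.54+0.00)/2 = 0.27 → q = 0.39×0.25×0.27 = 0.02633 m³/s
Q = Σ q = 0.4278 m³/s
= 0.4278 × 1000 = 427.8 L/s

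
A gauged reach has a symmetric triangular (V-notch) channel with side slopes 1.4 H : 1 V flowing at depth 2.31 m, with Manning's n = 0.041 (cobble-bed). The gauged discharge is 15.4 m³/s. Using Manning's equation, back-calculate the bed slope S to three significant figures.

0.00776

A = z·y² = 1.4×2.31² = 7.471 m²
P = 2y√(1+z²) = 2×2.31×√(1+1.4²) = 7.949 m
R = A/P = 7.471/7.949 = 0.9399 m
S = (Q·n / (1·A·R^(2/3)))² = (15.4×0.041 / (1×7.471×0.9595))² = 0.007759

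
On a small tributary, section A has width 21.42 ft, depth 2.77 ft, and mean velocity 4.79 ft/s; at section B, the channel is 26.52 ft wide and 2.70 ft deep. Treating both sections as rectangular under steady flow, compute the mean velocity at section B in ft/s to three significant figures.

3.97 ft/s

Q = A₁V₁ = (21.42×2.77) × 4.79 = 284.2 ft³/s
A₂ = 26.52 × 2.70 = 71.60 ft²
V₂ = Q/A₂ = 284.2/71.60 = 3.969 ft/s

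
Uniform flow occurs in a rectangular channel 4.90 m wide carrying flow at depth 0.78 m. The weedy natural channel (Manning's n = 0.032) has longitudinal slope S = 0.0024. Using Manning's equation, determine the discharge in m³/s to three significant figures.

4.12 m³/s

A = b·y = 4.90 × 0.78 = 3.822 m²
P = b + 2y = 4.90 + 2×0.78 = 6.460 m
R = A/P = 3.822/6.460 = 0.5916 m
Q = (1/n)·A·R^(2/3)·S^(1/2) = (1/0.032) × 3.822 × 0.5916^(2/3) × 0.0024^(1/2) = 4.124 m³/s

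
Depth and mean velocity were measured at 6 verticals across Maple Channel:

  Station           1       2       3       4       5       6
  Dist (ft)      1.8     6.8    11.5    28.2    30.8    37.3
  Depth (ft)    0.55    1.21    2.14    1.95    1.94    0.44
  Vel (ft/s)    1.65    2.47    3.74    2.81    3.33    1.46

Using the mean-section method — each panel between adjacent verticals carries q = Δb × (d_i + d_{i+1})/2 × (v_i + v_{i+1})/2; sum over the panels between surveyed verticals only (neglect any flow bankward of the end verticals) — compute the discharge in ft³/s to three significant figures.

179 ft³/s

Panel 1-2: Δb = 5 ft, d̄ = (0.55+1.21)/2 = 0.88, v̄ = (1.65+2.47)/2 = 2.06 → q = 5×0.88×2.06 = 9.064 ft³/s
Panel 2-3: Δb = 4.7 ft, d̄ = (1.21+2.14)/2 = 1.675, v̄ = (2.47+3.74)/2 = 3.105 → q = 4.7×1.675×3.105 = 24.44 ft³/s
Panel 3-4: Δb = 16.7 ft, d̄ = (2.14+1.95)/2 = 2.045, v̄ = (3.74+2.81)/2 = 3.275 → q = 16.7×2.045×3.275 = 111.8 ft³/s
Panel 4-5: Δb = 2.6 ft, d̄ = (1.95+1.94)/2 = 1.945, v̄ = (2.81+3.33)/2 = 3.07 → q = 2.6×1.945×3.07 = 15.52 ft³/s
Panel 5-6: Δb = 6.5 ft, d̄ = (1.94+0.44)/2 = 1.19, v̄ = (3.33+1.46)/2 = 2.395 → q = 6.5×1.19×2.395 = 18.53 ft³/s
Q = Σ q = 179.4 ft³/s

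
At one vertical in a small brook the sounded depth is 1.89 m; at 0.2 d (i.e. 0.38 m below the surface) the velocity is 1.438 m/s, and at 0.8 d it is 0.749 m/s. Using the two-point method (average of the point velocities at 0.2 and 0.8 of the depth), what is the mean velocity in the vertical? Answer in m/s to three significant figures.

v̄ = (1.438 + 0.749) / 2 = 1.094 m/s

1.09 m/s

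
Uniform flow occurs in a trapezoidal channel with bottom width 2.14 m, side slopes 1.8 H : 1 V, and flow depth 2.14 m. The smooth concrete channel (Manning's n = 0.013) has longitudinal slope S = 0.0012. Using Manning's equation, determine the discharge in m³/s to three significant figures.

A = (b + z·y)·y = (2.14 + 1.8×2.14)×2.14 = 12.82 m²
P = b + 2y√(1+z²) = 2.14 + 2×2.14×√(1+1.8²) = 10.95 m
R = A/P = 12.82/10.95 = 1.171 m
Q = (1/n)·A·R^(2/3)·S^(1/2) = (1/0.013) × 12.82 × 1.171^(2/3) × 0.0012^(1/2) = 37.95 m³/s

38.0 m³/s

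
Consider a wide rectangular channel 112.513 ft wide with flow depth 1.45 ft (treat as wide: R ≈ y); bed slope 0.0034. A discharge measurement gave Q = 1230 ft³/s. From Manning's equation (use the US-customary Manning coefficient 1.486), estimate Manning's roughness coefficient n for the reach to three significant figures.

A = b·y = 112.513 × 1.45 = 163.1 ft²
Wide channel: R ≈ y = 1.45 ft
n = (1.486/Q)·A·R^(2/3)·S^(1/2) = (1.486/1230) × 163.1 × 1.281 × 0.05831 = 0.01472

0.0147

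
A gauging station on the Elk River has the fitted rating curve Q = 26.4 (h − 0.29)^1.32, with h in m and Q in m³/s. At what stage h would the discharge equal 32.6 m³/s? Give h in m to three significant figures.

1.46 m

h − h₀ = (Q/C)^(1/b) = (32.6/26.4)^(1/1.32) = 1.173 m
h = 0.29 + 1.173 = 1.463 m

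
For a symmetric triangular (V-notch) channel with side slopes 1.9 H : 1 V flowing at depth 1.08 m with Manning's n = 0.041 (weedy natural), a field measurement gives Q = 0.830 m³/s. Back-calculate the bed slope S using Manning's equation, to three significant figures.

0.000631

A = z·y² = 1.9×1.08² = 2.216 m²
P = 2y√(1+z²) = 2×1.08×√(1+1.9²) = 4.638 m
R = A/P = 2.216/4.638 = 0.4779 m
S = (Q·n / (1·A·R^(2/3)))² = (0.830×0.041 / (1×2.216×0.6112))² = 0.0006311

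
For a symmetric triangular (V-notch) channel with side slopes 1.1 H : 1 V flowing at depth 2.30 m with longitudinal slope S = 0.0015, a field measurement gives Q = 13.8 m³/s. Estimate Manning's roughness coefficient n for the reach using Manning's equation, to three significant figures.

A = z·y² = 1.1×2.30² = 5.819 m²
P = 2y√(1+z²) = 2×2.30×√(1+1.1²) = 6.838 m
R = A/P = 5.819/6.838 = 0.8509 m
n = (1/Q)·A·R^(2/3)·S^(1/2) = (1/13.8) × 5.819 × 0.8980 × 0.03873 = 0.01466

0.0147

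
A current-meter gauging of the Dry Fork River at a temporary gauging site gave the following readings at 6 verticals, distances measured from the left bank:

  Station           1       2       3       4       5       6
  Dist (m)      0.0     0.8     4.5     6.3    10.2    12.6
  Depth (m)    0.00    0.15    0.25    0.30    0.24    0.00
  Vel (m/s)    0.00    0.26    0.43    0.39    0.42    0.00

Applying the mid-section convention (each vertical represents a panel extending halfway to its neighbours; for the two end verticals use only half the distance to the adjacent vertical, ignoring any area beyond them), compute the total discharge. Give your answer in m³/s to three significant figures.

1.03 m³/s

w_2 = (4.5 − 0.0)/2 = 2.25 m; q_2 = 0.26 × 0.15 × 2.25 = 0.08775 m³/s
w_3 = (6.3 − 0.8)/2 = 2.75 m; q_3 = 0.43 × 0.25 × 2.75 = 0.2956 m³/s
w_4 = (10.2 − 4.5)/2 = 2.85 m; q_4 = 0.39 × 0.30 × 2.85 = 0.3335 m³/s
w_5 = (12.6 − 6.3)/2 = 3.15 m; q_5 = 0.42 × 0.24 × 3.15 = 0.3175 m³/s
Stations 1, 6 contribute zero (depth or velocity is 0).
Q = Σ qᵢ = 1.034 m³/s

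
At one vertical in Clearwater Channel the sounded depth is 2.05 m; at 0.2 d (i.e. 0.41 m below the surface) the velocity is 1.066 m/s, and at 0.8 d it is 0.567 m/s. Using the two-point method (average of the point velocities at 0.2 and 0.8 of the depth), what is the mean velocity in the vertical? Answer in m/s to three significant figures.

0.817 m/s

v̄ = (1.066 + 0.567) / 2 = 0.8165 m/s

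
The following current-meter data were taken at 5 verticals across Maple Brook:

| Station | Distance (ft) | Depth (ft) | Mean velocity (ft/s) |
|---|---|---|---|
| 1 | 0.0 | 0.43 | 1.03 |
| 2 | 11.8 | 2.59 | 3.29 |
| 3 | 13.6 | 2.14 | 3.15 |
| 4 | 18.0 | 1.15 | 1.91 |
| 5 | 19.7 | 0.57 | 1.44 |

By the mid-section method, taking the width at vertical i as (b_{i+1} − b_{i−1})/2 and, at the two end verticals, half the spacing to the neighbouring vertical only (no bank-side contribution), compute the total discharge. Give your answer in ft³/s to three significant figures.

88.9 ft³/s

w_1 = (11.8 − 0.0)/2 = 5.9 ft; q_1 = 1.03 × 0.43 × 5.9 = 2.613 ft³/s
w_2 = (13.6 − 0.0)/2 = 6.8 ft; q_2 = 3.29 × 2.59 × 6.8 = 57.94 ft³/s
w_3 = (18.0 − 11.8)/2 = 3.1 ft; q_3 = 3.15 × 2.14 × 3.1 = 20.90 ft³/s
w_4 = (19.7 − 13.6)/2 = 3.05 ft; q_4 = 1.91 × 1.15 × 3.05 = 6.699 ft³/s
w_5 = (19.7 − 18.0)/2 = 0.85 ft; q_5 = 1.44 × 0.57 × 0.85 = 0.6977 ft³/s
Q = Σ qᵢ = 88.85 ft³/s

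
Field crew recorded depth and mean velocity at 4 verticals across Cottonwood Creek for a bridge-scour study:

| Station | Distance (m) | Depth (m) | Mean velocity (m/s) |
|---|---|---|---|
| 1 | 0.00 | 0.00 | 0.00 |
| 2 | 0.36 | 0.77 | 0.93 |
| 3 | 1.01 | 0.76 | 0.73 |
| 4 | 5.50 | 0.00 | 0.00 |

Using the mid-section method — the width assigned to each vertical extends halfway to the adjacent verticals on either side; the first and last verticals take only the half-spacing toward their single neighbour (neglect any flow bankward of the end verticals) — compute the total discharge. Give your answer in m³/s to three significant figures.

w_2 = (1.01 − 0.00)/2 = 0.505 m; q_2 = 0.93 × 0.77 × 0.505 = 0.3616 m³/s
w_3 = (5.50 − 0.36)/2 = 2.57 m; q_3 = 0.73 × 0.76 × 2.57 = 1.426 m³/s
Stations 1, 4 contribute zero (depth or velocity is 0).
Q = Σ qᵢ = 1.787 m³/s

1.79 m³/s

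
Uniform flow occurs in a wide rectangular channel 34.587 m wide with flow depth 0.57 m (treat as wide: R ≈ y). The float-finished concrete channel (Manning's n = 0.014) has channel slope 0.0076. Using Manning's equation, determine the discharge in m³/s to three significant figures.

84.4 m³/s

A = b·y = 34.587 × 0.57 = 19.71 m²
Wide channel: R ≈ y = 0.57 m
Q = (1/n)·A·R^(2/3)·S^(1/2) = (1/0.014) × 19.71 × 0.5700^(2/3) × 0.0076^(1/2) = 84.39 m³/s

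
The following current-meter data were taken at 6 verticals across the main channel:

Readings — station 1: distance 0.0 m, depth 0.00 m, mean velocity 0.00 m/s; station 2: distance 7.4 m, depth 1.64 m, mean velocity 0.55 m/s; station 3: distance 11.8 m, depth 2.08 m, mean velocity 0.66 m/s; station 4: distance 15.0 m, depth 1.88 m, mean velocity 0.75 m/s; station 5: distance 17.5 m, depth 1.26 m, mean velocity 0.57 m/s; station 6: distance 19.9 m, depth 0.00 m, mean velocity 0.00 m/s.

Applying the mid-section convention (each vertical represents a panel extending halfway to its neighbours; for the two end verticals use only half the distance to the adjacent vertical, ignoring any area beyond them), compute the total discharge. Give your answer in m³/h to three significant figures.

w_2 = (11.8 − 0.0)/2 = 5.9 m; q_2 = 0.55 × 1.64 × 5.9 = 5.322 m³/s
w_3 = (15.0 − 7.4)/2 = 3.8 m; q_3 = 0.66 × 2.08 × 3.8 = 5.217 m³/s
w_4 = (17.5 − 11.8)/2 = 2.85 m; q_4 = 0.75 × 1.88 × 2.85 = 4.019 m³/s
w_5 = (19.9 − 15.0)/2 = 2.45 m; q_5 = 0.57 × 1.26 × 2.45 = 1.760 m³/s
Stations 1, 6 contribute zero (depth or velocity is 0).
Q = Σ qᵢ = 16.32 m³/s
= 16.32 × 3600 = 58740 m³/h

58700 m³/h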